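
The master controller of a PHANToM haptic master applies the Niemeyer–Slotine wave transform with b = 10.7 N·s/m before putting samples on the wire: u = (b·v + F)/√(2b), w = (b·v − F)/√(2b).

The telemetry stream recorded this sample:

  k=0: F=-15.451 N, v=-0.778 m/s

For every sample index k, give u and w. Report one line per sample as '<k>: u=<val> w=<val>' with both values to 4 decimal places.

k=0: b·v=10.7×(-0.778)=-8.3246; √(2b)=4.6260; u=(-8.3246+(-15.451))/4.6260=-5.1395, w=(-8.3246−(-15.451))/4.6260=1.5405

0: u=-5.1395 w=1.5405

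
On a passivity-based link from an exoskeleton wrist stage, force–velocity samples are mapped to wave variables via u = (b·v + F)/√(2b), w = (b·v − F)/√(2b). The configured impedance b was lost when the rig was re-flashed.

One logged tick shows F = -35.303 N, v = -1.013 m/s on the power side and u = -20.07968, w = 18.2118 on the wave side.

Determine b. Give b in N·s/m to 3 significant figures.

u + w = -1.867880;  u + w = √(2b)·v, so √(2b) = -1.867880/(-1.013) = 1.843909.
b = (√(2b))²/2 = 3.400001/2 = 1.700001.
(Check via u − w = 2F/√(2b): u − w = -38.291480, 2F/√(2b) = -38.291474.)

b = 1.7 N·s/m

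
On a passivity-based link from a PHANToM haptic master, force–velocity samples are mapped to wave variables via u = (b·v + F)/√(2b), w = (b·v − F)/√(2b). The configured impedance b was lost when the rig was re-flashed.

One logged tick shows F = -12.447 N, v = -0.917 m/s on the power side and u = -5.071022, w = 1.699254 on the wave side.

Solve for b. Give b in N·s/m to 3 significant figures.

b = 6.76 N·s/m

u + w = -3.371768;  u + w = √(2b)·v, so √(2b) = -3.371768/(-0.917) = 3.676955.
b = (√(2b))²/2 = 13.520000/2 = 6.760000.
(Check via u − w = 2F/√(2b): u − w = -6.770276, 2F/√(2b) = -6.770275.)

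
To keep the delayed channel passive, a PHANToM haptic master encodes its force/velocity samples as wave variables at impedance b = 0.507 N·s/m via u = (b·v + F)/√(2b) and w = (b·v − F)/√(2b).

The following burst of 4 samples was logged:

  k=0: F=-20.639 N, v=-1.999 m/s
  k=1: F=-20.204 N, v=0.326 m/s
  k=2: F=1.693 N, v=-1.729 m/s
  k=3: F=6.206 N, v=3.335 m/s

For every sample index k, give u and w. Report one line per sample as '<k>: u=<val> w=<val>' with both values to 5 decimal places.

k=0: b·v=0.507×(-1.999)=-1.01349; √(2b)=1.00698; u=(-1.01349+(-20.639))/1.00698=-21.50250, w=(-1.01349−(-20.639))/1.00698=19.48955
k=1: b·v=0.507×0.326=0.16528; √(2b)=1.00698; u=(0.16528+(-20.204))/1.00698=-19.89990, w=(0.16528−(-20.204))/1.00698=20.22818
k=2: b·v=0.507×(-1.729)=-0.87660; √(2b)=1.00698; u=(-0.87660+1.693)/1.00698=0.81074, w=(-0.87660−1.693)/1.00698=-2.55180
k=3: b·v=0.507×3.335=1.69084; √(2b)=1.00698; u=(1.69084+6.206)/1.00698=7.84214, w=(1.69084−6.206)/1.00698=-4.48388

0: u=-21.50250 w=19.48955
1: u=-19.89990 w=20.22818
2: u=0.81074 w=-2.55180
3: u=7.84214 w=-4.48388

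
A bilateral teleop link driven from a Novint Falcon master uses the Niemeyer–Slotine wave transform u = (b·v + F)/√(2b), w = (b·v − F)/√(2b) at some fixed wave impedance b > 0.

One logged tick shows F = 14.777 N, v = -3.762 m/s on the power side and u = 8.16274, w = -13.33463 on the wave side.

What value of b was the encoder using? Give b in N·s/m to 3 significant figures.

b = 0.945 N·s/m

u + w = -5.17189;  u + w = √(2b)·v, so √(2b) = -5.17189/(-3.762) = 1.37477.
b = (√(2b))²/2 = 1.89000/2 = 0.94500.
(Check via u − w = 2F/√(2b): u − w = 21.49737, 2F/√(2b) = 21.49739.)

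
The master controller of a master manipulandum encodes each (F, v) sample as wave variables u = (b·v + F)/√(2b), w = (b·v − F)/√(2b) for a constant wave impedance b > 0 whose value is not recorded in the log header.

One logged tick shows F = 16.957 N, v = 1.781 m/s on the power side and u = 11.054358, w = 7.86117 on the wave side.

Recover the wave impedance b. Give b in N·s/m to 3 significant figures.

b = 56.4 N·s/m

u + w = 18.915528;  u + w = √(2b)·v, so √(2b) = 18.915528/1.781 = 10.620734.
b = (√(2b))²/2 = 112.800000/2 = 56.400000.
(Check via u − w = 2F/√(2b): u − w = 3.193188, 2F/√(2b) = 3.193188.)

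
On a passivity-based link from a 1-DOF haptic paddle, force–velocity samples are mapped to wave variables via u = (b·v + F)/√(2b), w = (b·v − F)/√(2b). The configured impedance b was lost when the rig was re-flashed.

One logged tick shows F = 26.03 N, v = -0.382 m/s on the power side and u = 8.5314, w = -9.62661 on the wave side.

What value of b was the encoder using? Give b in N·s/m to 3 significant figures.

u + w = -1.09521;  u + w = √(2b)·v, so √(2b) = -1.09521/(-0.382) = 2.86704.
b = (√(2b))²/2 = 8.21993/2 = 4.10996.
(Check via u − w = 2F/√(2b): u − w = 18.15801, 2F/√(2b) = 18.15809.)

b = 4.11 N·s/m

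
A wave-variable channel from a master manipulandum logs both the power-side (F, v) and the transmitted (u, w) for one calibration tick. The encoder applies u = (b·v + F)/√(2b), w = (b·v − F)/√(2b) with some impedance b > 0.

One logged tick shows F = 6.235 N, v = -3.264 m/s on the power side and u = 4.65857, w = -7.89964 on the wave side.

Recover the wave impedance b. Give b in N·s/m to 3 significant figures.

b = 0.493 N·s/m

u + w = -3.24107;  u + w = √(2b)·v, so √(2b) = -3.24107/(-3.264) = 0.99297.
b = (√(2b))²/2 = 0.98600/2 = 0.49300.
(Check via u − w = 2F/√(2b): u − w = 12.55821, 2F/√(2b) = 12.55822.)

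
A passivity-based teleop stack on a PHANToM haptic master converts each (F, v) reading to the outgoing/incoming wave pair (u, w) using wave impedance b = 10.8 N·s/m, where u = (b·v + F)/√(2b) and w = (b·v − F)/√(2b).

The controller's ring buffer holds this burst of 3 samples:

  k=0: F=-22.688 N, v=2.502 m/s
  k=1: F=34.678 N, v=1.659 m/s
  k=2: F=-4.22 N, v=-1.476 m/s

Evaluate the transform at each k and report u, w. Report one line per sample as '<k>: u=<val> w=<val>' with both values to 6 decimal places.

k=0: b·v=10.8×2.502=27.021600; √(2b)=4.647580; u=(27.021600+(-22.688))/4.647580=0.932442, w=(27.021600−(-22.688))/4.647580=10.695803
k=1: b·v=10.8×1.659=17.917200; √(2b)=4.647580; u=(17.917200+34.678)/4.647580=11.316685, w=(17.917200−34.678)/4.647580=-3.606350
k=2: b·v=10.8×(-1.476)=-15.940800; √(2b)=4.647580; u=(-15.940800+(-4.22))/4.647580=-4.337913, w=(-15.940800−(-4.22))/4.647580=-2.521915

0: u=0.932442 w=10.695803
1: u=11.316685 w=-3.606350
2: u=-4.337913 w=-2.521915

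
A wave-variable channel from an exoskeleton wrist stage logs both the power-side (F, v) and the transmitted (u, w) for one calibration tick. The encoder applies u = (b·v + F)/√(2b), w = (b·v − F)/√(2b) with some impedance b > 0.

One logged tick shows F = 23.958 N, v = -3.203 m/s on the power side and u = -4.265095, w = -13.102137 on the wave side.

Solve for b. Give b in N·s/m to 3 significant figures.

b = 14.7 N·s/m

u + w = -17.367232;  u + w = √(2b)·v, so √(2b) = -17.367232/(-3.203) = 5.422177.
b = (√(2b))²/2 = 29.400000/2 = 14.700000.
(Check via u − w = 2F/√(2b): u − w = 8.837042, 2F/√(2b) = 8.837041.)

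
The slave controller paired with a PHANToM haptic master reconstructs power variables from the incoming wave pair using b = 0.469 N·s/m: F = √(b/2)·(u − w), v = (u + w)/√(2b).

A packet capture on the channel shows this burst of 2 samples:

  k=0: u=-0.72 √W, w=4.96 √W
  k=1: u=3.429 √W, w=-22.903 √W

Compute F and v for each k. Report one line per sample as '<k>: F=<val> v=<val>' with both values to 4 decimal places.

0: F=-2.7506 v=4.3779
1: F=12.7513 v=-20.1073

k=0: u−w=-5.6800, u+w=4.2400; √(b/2)=0.4843, √(2b)=0.9685; F=0.4843×(-5.68)=-2.7506, v=4.2400/0.9685=4.3779
k=1: u−w=26.3320, u+w=-19.4740; √(b/2)=0.4843, √(2b)=0.9685; F=0.4843×26.332=12.7513, v=-19.4740/0.9685=-20.1073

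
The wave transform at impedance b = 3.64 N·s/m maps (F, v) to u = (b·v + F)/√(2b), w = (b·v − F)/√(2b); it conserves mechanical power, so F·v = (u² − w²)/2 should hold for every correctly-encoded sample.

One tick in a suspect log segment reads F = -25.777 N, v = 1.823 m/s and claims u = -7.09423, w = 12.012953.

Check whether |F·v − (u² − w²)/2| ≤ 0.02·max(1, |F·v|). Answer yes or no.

yes

F·v = (-25.777)×1.823 = -46.991471 W.
(u² − w²)/2 = (50.328099 − 144.311040)/2 = -46.991470 W.
|Δ| = 0.000001;  2% of max(1, |F·v|) = 0.939829.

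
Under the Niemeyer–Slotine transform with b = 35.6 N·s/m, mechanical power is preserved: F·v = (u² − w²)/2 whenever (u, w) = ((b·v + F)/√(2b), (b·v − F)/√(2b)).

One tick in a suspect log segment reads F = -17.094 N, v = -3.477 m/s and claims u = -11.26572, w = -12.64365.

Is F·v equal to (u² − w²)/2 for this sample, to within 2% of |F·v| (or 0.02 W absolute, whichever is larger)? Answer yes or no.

F·v = (-17.094)×(-3.477) = 59.43584 W.
(u² − w²)/2 = (126.91645 − 159.86189)/2 = -16.47272 W.
|Δ| = 75.90856;  2% of max(1, |F·v|) = 1.18872.

no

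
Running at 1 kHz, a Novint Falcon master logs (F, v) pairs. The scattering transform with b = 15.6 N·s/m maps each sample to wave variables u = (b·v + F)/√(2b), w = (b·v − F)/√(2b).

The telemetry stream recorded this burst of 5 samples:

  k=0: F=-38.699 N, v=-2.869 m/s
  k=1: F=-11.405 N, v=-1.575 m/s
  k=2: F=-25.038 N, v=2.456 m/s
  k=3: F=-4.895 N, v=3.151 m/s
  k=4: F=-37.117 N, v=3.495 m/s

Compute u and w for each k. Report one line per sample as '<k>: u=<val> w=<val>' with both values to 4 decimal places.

0: u=-14.9409 w=-1.0844
1: u=-6.4406 w=-2.3569
2: u=2.3767 w=11.3418
3: u=7.9239 w=9.6766
4: u=3.1160 w=16.4060

k=0: b·v=15.6×(-2.869)=-44.7564; √(2b)=5.5857; u=(-44.7564+(-38.699))/5.5857=-14.9409, w=(-44.7564−(-38.699))/5.5857=-1.0844
k=1: b·v=15.6×(-1.575)=-24.5700; √(2b)=5.5857; u=(-24.5700+(-11.405))/5.5857=-6.4406, w=(-24.5700−(-11.405))/5.5857=-2.3569
k=2: b·v=15.6×2.456=38.3136; √(2b)=5.5857; u=(38.3136+(-25.038))/5.5857=2.3767, w=(38.3136−(-25.038))/5.5857=11.3418
k=3: b·v=15.6×3.151=49.1556; √(2b)=5.5857; u=(49.1556+(-4.895))/5.5857=7.9239, w=(49.1556−(-4.895))/5.5857=9.6766
k=4: b·v=15.6×3.495=54.5220; √(2b)=5.5857; u=(54.5220+(-37.117))/5.5857=3.1160, w=(54.5220−(-37.117))/5.5857=16.4060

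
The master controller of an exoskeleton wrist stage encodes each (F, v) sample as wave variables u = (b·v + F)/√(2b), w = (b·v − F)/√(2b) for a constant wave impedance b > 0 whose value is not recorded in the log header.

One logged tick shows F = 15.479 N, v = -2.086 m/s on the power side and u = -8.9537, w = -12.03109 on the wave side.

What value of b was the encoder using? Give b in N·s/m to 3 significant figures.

b = 50.6 N·s/m

u + w = -20.98479;  u + w = √(2b)·v, so √(2b) = -20.98479/(-2.086) = 10.05982.
b = (√(2b))²/2 = 101.20003/2 = 50.60002.
(Check via u − w = 2F/√(2b): u − w = 3.07739, 2F/√(2b) = 3.07739.)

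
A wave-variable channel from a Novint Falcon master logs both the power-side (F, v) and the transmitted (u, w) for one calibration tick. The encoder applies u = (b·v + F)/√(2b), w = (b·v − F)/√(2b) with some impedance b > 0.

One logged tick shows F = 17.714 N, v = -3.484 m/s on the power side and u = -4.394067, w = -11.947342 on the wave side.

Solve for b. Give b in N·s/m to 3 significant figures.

b = 11 N·s/m

u + w = -16.341409;  u + w = √(2b)·v, so √(2b) = -16.341409/(-3.484) = 4.690416.
b = (√(2b))²/2 = 22.000001/2 = 11.000001.
(Check via u − w = 2F/√(2b): u − w = 7.553275, 2F/√(2b) = 7.553275.)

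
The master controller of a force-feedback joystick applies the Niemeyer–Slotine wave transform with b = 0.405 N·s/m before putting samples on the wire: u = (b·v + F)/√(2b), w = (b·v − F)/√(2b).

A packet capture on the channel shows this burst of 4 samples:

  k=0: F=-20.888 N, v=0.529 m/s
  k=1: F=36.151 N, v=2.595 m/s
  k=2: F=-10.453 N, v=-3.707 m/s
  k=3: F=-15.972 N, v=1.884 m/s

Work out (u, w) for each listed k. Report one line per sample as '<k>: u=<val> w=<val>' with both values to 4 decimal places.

0: u=-22.9708 w=23.4469
1: u=41.3355 w=-39.0000
2: u=-13.2826 w=9.9463
3: u=-16.8989 w=18.5945

k=0: b·v=0.405×0.529=0.2142; √(2b)=0.9000; u=(0.2142+(-20.888))/0.9000=-22.9708, w=(0.2142−(-20.888))/0.9000=23.4469
k=1: b·v=0.405×2.595=1.0510; √(2b)=0.9000; u=(1.0510+36.151)/0.9000=41.3355, w=(1.0510−36.151)/0.9000=-39.0000
k=2: b·v=0.405×(-3.707)=-1.5013; √(2b)=0.9000; u=(-1.5013+(-10.453))/0.9000=-13.2826, w=(-1.5013−(-10.453))/0.9000=9.9463
k=3: b·v=0.405×1.884=0.7630; √(2b)=0.9000; u=(0.7630+(-15.972))/0.9000=-16.8989, w=(0.7630−(-15.972))/0.9000=18.5945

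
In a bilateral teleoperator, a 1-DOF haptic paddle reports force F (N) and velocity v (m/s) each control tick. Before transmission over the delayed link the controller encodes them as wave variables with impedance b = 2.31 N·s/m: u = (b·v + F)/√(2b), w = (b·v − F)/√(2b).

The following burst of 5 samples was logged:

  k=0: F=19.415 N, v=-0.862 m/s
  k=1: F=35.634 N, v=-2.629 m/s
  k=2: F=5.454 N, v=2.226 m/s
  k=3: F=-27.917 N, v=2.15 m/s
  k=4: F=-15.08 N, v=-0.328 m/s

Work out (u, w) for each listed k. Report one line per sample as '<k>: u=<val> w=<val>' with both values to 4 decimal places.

k=0: b·v=2.31×(-0.862)=-1.9912; √(2b)=2.1494; u=(-1.9912+19.415)/2.1494=8.1063, w=(-1.9912−19.415)/2.1494=-9.9591
k=1: b·v=2.31×(-2.629)=-6.0730; √(2b)=2.1494; u=(-6.0730+35.634)/2.1494=13.7530, w=(-6.0730−35.634)/2.1494=-19.4038
k=2: b·v=2.31×2.226=5.1421; √(2b)=2.1494; u=(5.1421+5.454)/2.1494=4.9297, w=(5.1421−5.454)/2.1494=-0.1451
k=3: b·v=2.31×2.15=4.9665; √(2b)=2.1494; u=(4.9665+(-27.917))/2.1494=-10.6775, w=(4.9665−(-27.917))/2.1494=15.2988
k=4: b·v=2.31×(-0.328)=-0.7577; √(2b)=2.1494; u=(-0.7577+(-15.08))/2.1494=-7.3684, w=(-0.7577−(-15.08))/2.1494=6.6633

0: u=8.1063 w=-9.9591
1: u=13.7530 w=-19.4038
2: u=4.9297 w=-0.1451
3: u=-10.6775 w=15.2988
4: u=-7.3684 w=6.6633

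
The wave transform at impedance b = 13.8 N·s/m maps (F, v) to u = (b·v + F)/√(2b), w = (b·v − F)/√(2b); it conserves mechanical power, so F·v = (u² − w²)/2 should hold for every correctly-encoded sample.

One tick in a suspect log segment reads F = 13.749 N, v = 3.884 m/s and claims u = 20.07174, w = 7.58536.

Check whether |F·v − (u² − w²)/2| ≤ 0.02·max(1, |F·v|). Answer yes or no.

F·v = 13.749×3.884 = 53.4011 W.
(u² − w²)/2 = (402.8747 − 57.5377)/2 = 172.6685 W.
|Δ| = 119.2674;  2% of max(1, |F·v|) = 1.0680.

no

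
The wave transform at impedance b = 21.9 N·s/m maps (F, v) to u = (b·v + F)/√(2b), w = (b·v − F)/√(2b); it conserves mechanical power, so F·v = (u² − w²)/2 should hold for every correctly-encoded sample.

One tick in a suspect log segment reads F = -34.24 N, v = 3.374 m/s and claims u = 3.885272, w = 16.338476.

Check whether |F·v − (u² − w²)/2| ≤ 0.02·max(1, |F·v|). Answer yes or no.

F·v = (-34.24)×3.374 = -115.525760 W.
(u² − w²)/2 = (15.095339 − 266.945798)/2 = -125.925230 W.
|Δ| = 10.399470;  2% of max(1, |F·v|) = 2.310515.

no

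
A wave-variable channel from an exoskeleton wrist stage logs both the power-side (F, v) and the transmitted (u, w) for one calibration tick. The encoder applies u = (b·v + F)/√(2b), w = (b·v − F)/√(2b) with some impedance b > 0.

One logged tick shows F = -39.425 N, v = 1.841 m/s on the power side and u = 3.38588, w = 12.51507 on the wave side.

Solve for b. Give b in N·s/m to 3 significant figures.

b = 37.3 N·s/m

u + w = 15.90095;  u + w = √(2b)·v, so √(2b) = 15.90095/1.841 = 8.63713.
b = (√(2b))²/2 = 74.59996/2 = 37.29998.
(Check via u − w = 2F/√(2b): u − w = -9.12919, 2F/√(2b) = -9.12919.)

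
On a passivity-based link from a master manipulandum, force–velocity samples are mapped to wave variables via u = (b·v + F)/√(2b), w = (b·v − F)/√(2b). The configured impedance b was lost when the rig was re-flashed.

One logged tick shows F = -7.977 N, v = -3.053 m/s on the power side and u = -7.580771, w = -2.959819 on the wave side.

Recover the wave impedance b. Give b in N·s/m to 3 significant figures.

b = 5.96 N·s/m

u + w = -10.540590;  u + w = √(2b)·v, so √(2b) = -10.540590/(-3.053) = 3.452535.
b = (√(2b))²/2 = 11.919999/2 = 5.960000.
(Check via u − w = 2F/√(2b): u − w = -4.620952, 2F/√(2b) = -4.620952.)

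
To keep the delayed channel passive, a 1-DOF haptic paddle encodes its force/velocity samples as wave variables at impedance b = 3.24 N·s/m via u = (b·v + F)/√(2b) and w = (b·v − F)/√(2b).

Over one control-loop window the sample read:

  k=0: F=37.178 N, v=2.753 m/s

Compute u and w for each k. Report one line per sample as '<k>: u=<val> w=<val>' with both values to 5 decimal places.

0: u=18.10889 w=-11.10090

k=0: b·v=3.24×2.753=8.91972; √(2b)=2.54558; u=(8.91972+37.178)/2.54558=18.10889, w=(8.91972−37.178)/2.54558=-11.10090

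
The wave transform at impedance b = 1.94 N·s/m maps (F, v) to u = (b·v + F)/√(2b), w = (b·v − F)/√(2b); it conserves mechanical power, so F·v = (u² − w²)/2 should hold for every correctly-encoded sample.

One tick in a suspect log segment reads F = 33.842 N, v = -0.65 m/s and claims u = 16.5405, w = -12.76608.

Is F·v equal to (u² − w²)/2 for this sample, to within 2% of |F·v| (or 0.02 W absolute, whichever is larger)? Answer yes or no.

no

F·v = 33.842×(-0.65) = -21.99730 W.
(u² − w²)/2 = (273.58814 − 162.97280)/2 = 55.30767 W.
|Δ| = 77.30497;  2% of max(1, |F·v|) = 0.43995.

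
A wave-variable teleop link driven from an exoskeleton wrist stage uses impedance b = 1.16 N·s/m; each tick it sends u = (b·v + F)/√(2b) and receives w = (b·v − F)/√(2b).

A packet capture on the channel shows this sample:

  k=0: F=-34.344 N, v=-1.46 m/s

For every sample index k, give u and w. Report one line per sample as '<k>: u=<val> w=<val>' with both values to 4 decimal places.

k=0: b·v=1.16×(-1.46)=-1.6936; √(2b)=1.5232; u=(-1.6936+(-34.344))/1.5232=-23.6598, w=(-1.6936−(-34.344))/1.5232=21.4360

0: u=-23.6598 w=21.4360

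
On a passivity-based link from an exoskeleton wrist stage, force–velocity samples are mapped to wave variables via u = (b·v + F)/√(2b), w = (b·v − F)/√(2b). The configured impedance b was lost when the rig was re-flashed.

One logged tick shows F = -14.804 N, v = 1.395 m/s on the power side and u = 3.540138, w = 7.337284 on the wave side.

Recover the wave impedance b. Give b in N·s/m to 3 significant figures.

b = 30.4 N·s/m

u + w = 10.877422;  u + w = √(2b)·v, so √(2b) = 10.877422/1.395 = 7.797435.
b = (√(2b))²/2 = 60.799995/2 = 30.399997.
(Check via u − w = 2F/√(2b): u − w = -3.797146, 2F/√(2b) = -3.797146.)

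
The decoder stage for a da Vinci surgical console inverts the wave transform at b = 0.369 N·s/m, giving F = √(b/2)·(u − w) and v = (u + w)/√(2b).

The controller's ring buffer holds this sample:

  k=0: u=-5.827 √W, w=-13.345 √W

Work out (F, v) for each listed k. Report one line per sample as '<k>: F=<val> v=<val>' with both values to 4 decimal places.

0: F=3.2292 v=-22.3172

k=0: u−w=7.5180, u+w=-19.1720; √(b/2)=0.4295, √(2b)=0.8591; F=0.4295×7.518=3.2292, v=-19.1720/0.8591=-22.3172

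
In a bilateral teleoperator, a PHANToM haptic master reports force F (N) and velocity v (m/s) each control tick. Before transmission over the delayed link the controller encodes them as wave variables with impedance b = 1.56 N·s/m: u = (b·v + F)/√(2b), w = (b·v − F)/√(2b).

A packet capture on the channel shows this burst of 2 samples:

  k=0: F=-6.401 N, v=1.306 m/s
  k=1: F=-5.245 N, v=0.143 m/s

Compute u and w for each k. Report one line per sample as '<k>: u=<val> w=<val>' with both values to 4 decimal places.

0: u=-2.4704 w=4.7773
1: u=-2.8431 w=3.0957

k=0: b·v=1.56×1.306=2.0374; √(2b)=1.7664; u=(2.0374+(-6.401))/1.7664=-2.4704, w=(2.0374−(-6.401))/1.7664=4.7773
k=1: b·v=1.56×0.143=0.2231; √(2b)=1.7664; u=(0.2231+(-5.245))/1.7664=-2.8431, w=(0.2231−(-5.245))/1.7664=3.0957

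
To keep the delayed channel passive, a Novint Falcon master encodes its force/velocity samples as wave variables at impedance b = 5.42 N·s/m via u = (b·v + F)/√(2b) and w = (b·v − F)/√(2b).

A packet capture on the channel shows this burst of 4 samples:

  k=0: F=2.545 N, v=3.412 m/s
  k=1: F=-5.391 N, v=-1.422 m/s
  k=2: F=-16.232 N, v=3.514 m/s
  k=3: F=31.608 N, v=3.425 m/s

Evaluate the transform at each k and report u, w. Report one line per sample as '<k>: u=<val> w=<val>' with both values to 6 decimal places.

k=0: b·v=5.42×3.412=18.493040; √(2b)=3.292416; u=(18.493040+2.545)/3.292416=6.389850, w=(18.493040−2.545)/3.292416=4.843872
k=1: b·v=5.42×(-1.422)=-7.707240; √(2b)=3.292416; u=(-7.707240+(-5.391))/3.292416=-3.978307, w=(-7.707240−(-5.391))/3.292416=-0.703508
k=2: b·v=5.42×3.514=19.045880; √(2b)=3.292416; u=(19.045880+(-16.232))/3.292416=0.854655, w=(19.045880−(-16.232))/3.292416=10.714893
k=3: b·v=5.42×3.425=18.563500; √(2b)=3.292416; u=(18.563500+31.608)/3.292416=15.238508, w=(18.563500−31.608)/3.292416=-3.961985

0: u=6.389850 w=4.843872
1: u=-3.978307 w=-0.703508
2: u=0.854655 w=10.714893
3: u=15.238508 w=-3.961985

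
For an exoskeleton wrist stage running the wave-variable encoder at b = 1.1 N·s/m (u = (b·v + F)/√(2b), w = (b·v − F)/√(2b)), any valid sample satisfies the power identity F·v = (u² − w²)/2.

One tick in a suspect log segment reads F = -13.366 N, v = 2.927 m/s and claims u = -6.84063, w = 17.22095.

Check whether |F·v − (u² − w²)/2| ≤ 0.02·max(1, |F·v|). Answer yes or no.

F·v = (-13.366)×2.927 = -39.12228 W.
(u² − w²)/2 = (46.79422 − 296.56112)/2 = -124.88345 W.
|Δ| = 85.76117;  2% of max(1, |F·v|) = 0.78245.

no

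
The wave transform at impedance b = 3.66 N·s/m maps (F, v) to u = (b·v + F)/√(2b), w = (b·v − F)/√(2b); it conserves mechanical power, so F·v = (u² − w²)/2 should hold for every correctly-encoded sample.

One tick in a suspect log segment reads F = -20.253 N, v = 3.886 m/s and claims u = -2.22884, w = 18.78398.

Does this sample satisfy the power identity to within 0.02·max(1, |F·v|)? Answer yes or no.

F·v = (-20.253)×3.886 = -78.7032 W.
(u² − w²)/2 = (4.9677 − 352.8379)/2 = -173.9351 W.
|Δ| = 95.2319;  2% of max(1, |F·v|) = 1.5741.

no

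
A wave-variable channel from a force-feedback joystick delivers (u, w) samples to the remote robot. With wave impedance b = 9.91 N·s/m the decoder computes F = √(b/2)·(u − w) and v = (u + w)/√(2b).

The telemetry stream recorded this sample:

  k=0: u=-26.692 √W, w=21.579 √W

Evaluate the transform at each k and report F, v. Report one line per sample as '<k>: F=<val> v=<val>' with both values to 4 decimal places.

k=0: u−w=-48.2710, u+w=-5.1130; √(b/2)=2.2260, √(2b)=4.4520; F=2.2260×(-48.271)=-107.4504, v=-5.1130/4.4520=-1.1485

0: F=-107.4504 v=-1.1485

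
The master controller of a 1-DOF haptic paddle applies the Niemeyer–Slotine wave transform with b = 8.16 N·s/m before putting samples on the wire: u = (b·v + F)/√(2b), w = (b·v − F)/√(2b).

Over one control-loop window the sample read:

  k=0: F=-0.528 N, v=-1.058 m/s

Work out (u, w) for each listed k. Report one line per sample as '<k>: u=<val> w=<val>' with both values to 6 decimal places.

0: u=-2.267755 w=-2.006356

k=0: b·v=8.16×(-1.058)=-8.633280; √(2b)=4.039802; u=(-8.633280+(-0.528))/4.039802=-2.267755, w=(-8.633280−(-0.528))/4.039802=-2.006356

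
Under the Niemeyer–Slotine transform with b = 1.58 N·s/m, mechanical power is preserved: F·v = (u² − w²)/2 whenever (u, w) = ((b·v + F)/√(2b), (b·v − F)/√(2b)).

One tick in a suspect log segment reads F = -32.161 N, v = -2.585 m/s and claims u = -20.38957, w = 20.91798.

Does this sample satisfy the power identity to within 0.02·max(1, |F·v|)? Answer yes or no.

F·v = (-32.161)×(-2.585) = 83.1362 W.
(u² − w²)/2 = (415.7346 − 437.5619)/2 = -10.9137 W.
|Δ| = 94.0498;  2% of max(1, |F·v|) = 1.6627.

no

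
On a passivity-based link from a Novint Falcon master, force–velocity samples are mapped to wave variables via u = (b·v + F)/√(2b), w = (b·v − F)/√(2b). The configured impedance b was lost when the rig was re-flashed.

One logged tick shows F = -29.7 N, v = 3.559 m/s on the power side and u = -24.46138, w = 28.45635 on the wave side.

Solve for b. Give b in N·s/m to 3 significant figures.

u + w = 3.9950;  u + w = √(2b)·v, so √(2b) = 3.9950/3.559 = 1.1225.
b = (√(2b))²/2 = 1.2600/2 = 0.6300.
(Check via u − w = 2F/√(2b): u − w = -52.9177, 2F/√(2b) = -52.9177.)

b = 0.63 N·s/m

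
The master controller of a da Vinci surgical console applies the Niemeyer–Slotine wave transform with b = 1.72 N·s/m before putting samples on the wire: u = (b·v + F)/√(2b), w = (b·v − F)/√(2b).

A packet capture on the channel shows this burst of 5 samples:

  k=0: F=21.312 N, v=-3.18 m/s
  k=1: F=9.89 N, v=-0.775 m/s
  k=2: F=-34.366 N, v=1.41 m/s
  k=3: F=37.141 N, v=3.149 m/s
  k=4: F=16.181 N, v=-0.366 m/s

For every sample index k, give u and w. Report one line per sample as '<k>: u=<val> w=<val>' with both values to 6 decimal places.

0: u=8.541650 w=-14.439671
1: u=4.613625 w=-6.051036
2: u=-17.221325 w=19.836486
3: u=22.945348 w=-17.104823
4: u=8.384796 w=-9.063625

k=0: b·v=1.72×(-3.18)=-5.469600; √(2b)=1.854724; u=(-5.469600+21.312)/1.854724=8.541650, w=(-5.469600−21.312)/1.854724=-14.439671
k=1: b·v=1.72×(-0.775)=-1.333000; √(2b)=1.854724; u=(-1.333000+9.89)/1.854724=4.613625, w=(-1.333000−9.89)/1.854724=-6.051036
k=2: b·v=1.72×1.41=2.425200; √(2b)=1.854724; u=(2.425200+(-34.366))/1.854724=-17.221325, w=(2.425200−(-34.366))/1.854724=19.836486
k=3: b·v=1.72×3.149=5.416280; √(2b)=1.854724; u=(5.416280+37.141)/1.854724=22.945348, w=(5.416280−37.141)/1.854724=-17.104823
k=4: b·v=1.72×(-0.366)=-0.629520; √(2b)=1.854724; u=(-0.629520+16.181)/1.854724=8.384796, w=(-0.629520−16.181)/1.854724=-9.063625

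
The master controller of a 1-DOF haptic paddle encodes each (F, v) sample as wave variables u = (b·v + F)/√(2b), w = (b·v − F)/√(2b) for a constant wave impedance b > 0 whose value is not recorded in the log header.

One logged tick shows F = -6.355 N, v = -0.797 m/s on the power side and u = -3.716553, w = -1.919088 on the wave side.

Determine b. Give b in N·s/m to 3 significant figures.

b = 25 N·s/m

u + w = -5.635641;  u + w = √(2b)·v, so √(2b) = -5.635641/(-0.797) = 7.071068.
b = (√(2b))²/2 = 49.999999/2 = 25.000000.
(Check via u − w = 2F/√(2b): u − w = -1.797465, 2F/√(2b) = -1.797465.)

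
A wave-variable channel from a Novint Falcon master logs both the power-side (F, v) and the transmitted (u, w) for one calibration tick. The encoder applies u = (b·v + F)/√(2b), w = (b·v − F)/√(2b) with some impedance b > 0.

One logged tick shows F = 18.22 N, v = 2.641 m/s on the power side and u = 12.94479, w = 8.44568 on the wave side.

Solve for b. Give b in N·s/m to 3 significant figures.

u + w = 21.3905;  u + w = √(2b)·v, so √(2b) = 21.3905/2.641 = 8.0994.
b = (√(2b))²/2 = 65.6000/2 = 32.8000.
(Check via u − w = 2F/√(2b): u − w = 4.4991, 2F/√(2b) = 4.4991.)

b = 32.8 N·s/m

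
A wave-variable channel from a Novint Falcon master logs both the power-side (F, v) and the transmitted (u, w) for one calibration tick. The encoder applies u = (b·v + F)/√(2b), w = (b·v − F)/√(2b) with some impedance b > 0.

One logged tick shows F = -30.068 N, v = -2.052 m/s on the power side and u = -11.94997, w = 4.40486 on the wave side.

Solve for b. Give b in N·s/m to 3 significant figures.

u + w = -7.54511;  u + w = √(2b)·v, so √(2b) = -7.54511/(-2.052) = 3.67695.
b = (√(2b))²/2 = 13.51999/2 = 6.76000.
(Check via u − w = 2F/√(2b): u − w = -16.35483, 2F/√(2b) = -16.35484.)

b = 6.76 N·s/m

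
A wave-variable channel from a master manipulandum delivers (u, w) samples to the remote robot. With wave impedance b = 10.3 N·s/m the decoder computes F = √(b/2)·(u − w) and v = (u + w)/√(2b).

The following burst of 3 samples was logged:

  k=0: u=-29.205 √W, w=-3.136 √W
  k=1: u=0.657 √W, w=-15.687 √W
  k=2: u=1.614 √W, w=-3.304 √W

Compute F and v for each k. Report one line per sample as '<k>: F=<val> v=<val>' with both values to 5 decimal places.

0: F=-59.15998 v=-7.12557
1: F=37.09044 v=-3.31150
2: F=11.16072 v=-0.37235

k=0: u−w=-26.06900, u+w=-32.34100; √(b/2)=2.26936, √(2b)=4.53872; F=2.26936×(-26.069)=-59.15998, v=-32.34100/4.53872=-7.12557
k=1: u−w=16.34400, u+w=-15.03000; √(b/2)=2.26936, √(2b)=4.53872; F=2.26936×16.344=37.09044, v=-15.03000/4.53872=-3.31150
k=2: u−w=4.91800, u+w=-1.69000; √(b/2)=2.26936, √(2b)=4.53872; F=2.26936×4.918=11.16072, v=-1.69000/4.53872=-0.37235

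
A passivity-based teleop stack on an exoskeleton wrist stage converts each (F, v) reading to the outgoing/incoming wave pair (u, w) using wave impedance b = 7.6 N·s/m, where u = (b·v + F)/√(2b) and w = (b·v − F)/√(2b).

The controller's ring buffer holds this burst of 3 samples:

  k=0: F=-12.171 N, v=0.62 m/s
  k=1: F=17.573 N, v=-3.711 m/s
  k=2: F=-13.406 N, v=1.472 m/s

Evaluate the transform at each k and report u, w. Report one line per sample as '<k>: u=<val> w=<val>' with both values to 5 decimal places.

k=0: b·v=7.6×0.62=4.71200; √(2b)=3.89872; u=(4.71200+(-12.171))/3.89872=-1.91319, w=(4.71200−(-12.171))/3.89872=4.33040
k=1: b·v=7.6×(-3.711)=-28.20360; √(2b)=3.89872; u=(-28.20360+17.573)/3.89872=-2.72669, w=(-28.20360−17.573)/3.89872=-11.74145
k=2: b·v=7.6×1.472=11.18720; √(2b)=3.89872; u=(11.18720+(-13.406))/3.89872=-0.56911, w=(11.18720−(-13.406))/3.89872=6.30802

0: u=-1.91319 w=4.33040
1: u=-2.72669 w=-11.74145
2: u=-0.56911 w=6.30802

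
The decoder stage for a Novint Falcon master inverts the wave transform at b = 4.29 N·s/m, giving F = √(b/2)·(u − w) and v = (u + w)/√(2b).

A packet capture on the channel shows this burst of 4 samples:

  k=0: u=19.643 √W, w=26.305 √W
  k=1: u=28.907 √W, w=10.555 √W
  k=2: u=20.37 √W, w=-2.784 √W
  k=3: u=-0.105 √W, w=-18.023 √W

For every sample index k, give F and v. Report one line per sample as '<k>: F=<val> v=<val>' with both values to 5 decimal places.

k=0: u−w=-6.66200, u+w=45.94800; √(b/2)=1.46458, √(2b)=2.92916; F=1.46458×(-6.662)=-9.75704, v=45.94800/2.92916=15.68639
k=1: u−w=18.35200, u+w=39.46200; √(b/2)=1.46458, √(2b)=2.92916; F=1.46458×18.352=26.87801, v=39.46200/2.92916=13.47210
k=2: u−w=23.15400, u+w=17.58600; √(b/2)=1.46458, √(2b)=2.92916; F=1.46458×23.154=33.91093, v=17.58600/2.92916=6.00376
k=3: u−w=17.91800, u+w=-18.12800; √(b/2)=1.46458, √(2b)=2.92916; F=1.46458×17.918=26.24238, v=-18.12800/2.92916=-6.18880

0: F=-9.75704 v=15.68639
1: F=26.87801 v=13.47210
2: F=33.91093 v=6.00376
3: F=26.24238 v=-6.18880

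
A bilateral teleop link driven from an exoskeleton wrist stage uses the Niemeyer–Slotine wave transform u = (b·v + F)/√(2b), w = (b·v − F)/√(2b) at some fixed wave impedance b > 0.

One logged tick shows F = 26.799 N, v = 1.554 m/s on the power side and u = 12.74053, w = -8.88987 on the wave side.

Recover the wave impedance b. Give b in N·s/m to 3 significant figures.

b = 3.07 N·s/m

u + w = 3.8507;  u + w = √(2b)·v, so √(2b) = 3.8507/1.554 = 2.4779.
b = (√(2b))²/2 = 6.1400/2 = 3.0700.
(Check via u − w = 2F/√(2b): u − w = 21.6304, 2F/√(2b) = 21.6304.)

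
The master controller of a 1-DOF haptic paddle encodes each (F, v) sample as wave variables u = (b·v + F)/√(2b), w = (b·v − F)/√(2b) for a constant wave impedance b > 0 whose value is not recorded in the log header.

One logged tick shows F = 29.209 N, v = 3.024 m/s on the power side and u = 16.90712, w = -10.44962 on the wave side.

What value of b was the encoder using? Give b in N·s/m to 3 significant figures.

b = 2.28 N·s/m

u + w = 6.4575;  u + w = √(2b)·v, so √(2b) = 6.4575/3.024 = 2.1354.
b = (√(2b))²/2 = 4.5600/2 = 2.2800.
(Check via u − w = 2F/√(2b): u − w = 27.3567, 2F/√(2b) = 27.3567.)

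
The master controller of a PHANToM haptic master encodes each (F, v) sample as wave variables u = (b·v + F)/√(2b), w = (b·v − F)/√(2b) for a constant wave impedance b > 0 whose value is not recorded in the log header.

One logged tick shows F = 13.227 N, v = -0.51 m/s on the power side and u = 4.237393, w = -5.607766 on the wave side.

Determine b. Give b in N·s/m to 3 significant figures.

u + w = -1.370373;  u + w = √(2b)·v, so √(2b) = -1.370373/(-0.51) = 2.687006.
b = (√(2b))²/2 = 7.220001/2 = 3.610000.
(Check via u − w = 2F/√(2b): u − w = 9.845159, 2F/√(2b) = 9.845159.)

b = 3.61 N·s/m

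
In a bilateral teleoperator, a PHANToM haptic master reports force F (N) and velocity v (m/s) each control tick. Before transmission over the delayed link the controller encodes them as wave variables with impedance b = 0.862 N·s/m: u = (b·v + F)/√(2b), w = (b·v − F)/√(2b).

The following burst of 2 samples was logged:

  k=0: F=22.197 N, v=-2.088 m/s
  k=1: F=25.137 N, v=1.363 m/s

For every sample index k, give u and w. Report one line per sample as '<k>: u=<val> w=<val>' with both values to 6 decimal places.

0: u=15.534623 w=-18.276192
1: u=20.039352 w=-18.249717

k=0: b·v=0.862×(-2.088)=-1.799856; √(2b)=1.313012; u=(-1.799856+22.197)/1.313012=15.534623, w=(-1.799856−22.197)/1.313012=-18.276192
k=1: b·v=0.862×1.363=1.174906; √(2b)=1.313012; u=(1.174906+25.137)/1.313012=20.039352, w=(1.174906−25.137)/1.313012=-18.249717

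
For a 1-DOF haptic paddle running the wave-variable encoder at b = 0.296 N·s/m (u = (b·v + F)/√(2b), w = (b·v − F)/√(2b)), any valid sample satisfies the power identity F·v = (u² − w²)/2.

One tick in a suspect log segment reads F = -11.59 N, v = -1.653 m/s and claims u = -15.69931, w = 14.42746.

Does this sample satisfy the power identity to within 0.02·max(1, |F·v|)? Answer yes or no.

F·v = (-11.59)×(-1.653) = 19.1583 W.
(u² − w²)/2 = (246.4683 − 208.1516)/2 = 19.1584 W.
|Δ| = 0.0001;  2% of max(1, |F·v|) = 0.3832.

yes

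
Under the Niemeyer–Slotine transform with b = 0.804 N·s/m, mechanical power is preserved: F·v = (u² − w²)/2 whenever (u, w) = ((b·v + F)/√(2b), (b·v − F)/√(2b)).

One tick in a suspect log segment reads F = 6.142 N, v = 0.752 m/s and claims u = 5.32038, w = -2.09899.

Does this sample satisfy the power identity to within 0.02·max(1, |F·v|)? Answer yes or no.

F·v = 6.142×0.752 = 4.61878 W.
(u² − w²)/2 = (28.30644 − 4.40576)/2 = 11.95034 W.
|Δ| = 7.33156;  2% of max(1, |F·v|) = 0.09238.

no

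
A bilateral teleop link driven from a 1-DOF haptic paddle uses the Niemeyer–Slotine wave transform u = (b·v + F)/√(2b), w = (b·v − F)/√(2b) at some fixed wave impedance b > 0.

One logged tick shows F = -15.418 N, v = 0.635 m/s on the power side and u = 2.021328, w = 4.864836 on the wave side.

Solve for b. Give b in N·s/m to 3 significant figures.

u + w = 6.886164;  u + w = √(2b)·v, so √(2b) = 6.886164/0.635 = 10.844353.
b = (√(2b))²/2 = 117.599987/2 = 58.799993.
(Check via u − w = 2F/√(2b): u − w = -2.843508, 2F/√(2b) = -2.843508.)

b = 58.8 N·s/m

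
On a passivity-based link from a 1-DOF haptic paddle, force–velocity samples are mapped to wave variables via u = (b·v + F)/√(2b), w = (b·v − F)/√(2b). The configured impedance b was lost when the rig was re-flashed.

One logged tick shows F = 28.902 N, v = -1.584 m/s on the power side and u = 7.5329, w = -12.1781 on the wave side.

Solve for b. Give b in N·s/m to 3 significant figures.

b = 4.3 N·s/m

u + w = -4.645200;  u + w = √(2b)·v, so √(2b) = -4.645200/(-1.584) = 2.932576.
b = (√(2b))²/2 = 8.600001/2 = 4.300000.
(Check via u − w = 2F/√(2b): u − w = 19.711000, 2F/√(2b) = 19.711000.)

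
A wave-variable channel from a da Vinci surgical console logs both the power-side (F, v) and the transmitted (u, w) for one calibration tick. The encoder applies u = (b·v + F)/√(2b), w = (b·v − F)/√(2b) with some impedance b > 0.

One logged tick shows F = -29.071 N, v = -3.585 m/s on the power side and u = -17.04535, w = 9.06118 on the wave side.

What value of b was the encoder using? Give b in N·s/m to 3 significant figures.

u + w = -7.98417;  u + w = √(2b)·v, so √(2b) = -7.98417/(-3.585) = 2.22710.
b = (√(2b))²/2 = 4.95999/2 = 2.48000.
(Check via u − w = 2F/√(2b): u − w = -26.10653, 2F/√(2b) = -26.10654.)

b = 2.48 N·s/m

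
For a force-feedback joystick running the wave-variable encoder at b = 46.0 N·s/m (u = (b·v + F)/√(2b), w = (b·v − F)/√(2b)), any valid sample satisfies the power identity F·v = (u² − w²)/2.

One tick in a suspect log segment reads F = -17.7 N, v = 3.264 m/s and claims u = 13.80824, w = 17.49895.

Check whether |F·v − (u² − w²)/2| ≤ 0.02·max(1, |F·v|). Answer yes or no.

F·v = (-17.7)×3.264 = -57.77280 W.
(u² − w²)/2 = (190.66749 − 306.21325)/2 = -57.77288 W.
|Δ| = 0.00008;  2% of max(1, |F·v|) = 1.15546.

yes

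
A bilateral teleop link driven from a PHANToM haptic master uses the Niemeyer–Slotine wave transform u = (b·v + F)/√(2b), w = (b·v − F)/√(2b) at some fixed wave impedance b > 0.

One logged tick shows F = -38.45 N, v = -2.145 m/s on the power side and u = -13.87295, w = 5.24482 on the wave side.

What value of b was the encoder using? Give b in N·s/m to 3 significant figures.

u + w = -8.62813;  u + w = √(2b)·v, so √(2b) = -8.62813/(-2.145) = 4.02244.
b = (√(2b))²/2 = 16.18001/2 = 8.09000.
(Check via u − w = 2F/√(2b): u − w = -19.11777, 2F/√(2b) = -19.11776.)

b = 8.09 N·s/m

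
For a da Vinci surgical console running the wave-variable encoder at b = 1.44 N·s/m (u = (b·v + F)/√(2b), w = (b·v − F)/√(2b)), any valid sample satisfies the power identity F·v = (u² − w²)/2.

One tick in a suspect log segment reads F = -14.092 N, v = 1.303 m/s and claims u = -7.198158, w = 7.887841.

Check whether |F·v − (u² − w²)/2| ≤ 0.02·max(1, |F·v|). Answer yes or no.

F·v = (-14.092)×1.303 = -18.361876 W.
(u² − w²)/2 = (51.813479 − 62.218036)/2 = -5.202279 W.
|Δ| = 13.159597;  2% of max(1, |F·v|) = 0.367238.

no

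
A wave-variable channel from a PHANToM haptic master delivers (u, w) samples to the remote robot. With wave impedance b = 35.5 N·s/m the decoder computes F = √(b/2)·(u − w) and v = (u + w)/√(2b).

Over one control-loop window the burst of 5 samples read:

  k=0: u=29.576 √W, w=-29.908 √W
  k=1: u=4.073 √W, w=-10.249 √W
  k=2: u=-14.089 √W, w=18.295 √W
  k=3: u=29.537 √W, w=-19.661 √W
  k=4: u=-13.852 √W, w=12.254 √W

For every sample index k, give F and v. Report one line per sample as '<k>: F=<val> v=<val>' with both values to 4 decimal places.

k=0: u−w=59.4840, u+w=-0.3320; √(b/2)=4.2131, √(2b)=8.4261; F=4.2131×59.484=250.6105, v=-0.3320/8.4261=-0.0394
k=1: u−w=14.3220, u+w=-6.1760; √(b/2)=4.2131, √(2b)=8.4261; F=4.2131×14.322=60.3397, v=-6.1760/8.4261=-0.7330
k=2: u−w=-32.3840, u+w=4.2060; √(b/2)=4.2131, √(2b)=8.4261; F=4.2131×(-32.384)=-136.4362, v=4.2060/8.4261=0.4992
k=3: u−w=49.1980, u+w=9.8760; √(b/2)=4.2131, √(2b)=8.4261; F=4.2131×49.198=207.2749, v=9.8760/8.4261=1.1721
k=4: u−w=-26.1060, u+w=-1.5980; √(b/2)=4.2131, √(2b)=8.4261; F=4.2131×(-26.106)=-109.9865, v=-1.5980/8.4261=-0.1896

0: F=250.6105 v=-0.0394
1: F=60.3397 v=-0.7330
2: F=-136.4362 v=0.4992
3: F=207.2749 v=1.1721
4: F=-109.9865 v=-0.1896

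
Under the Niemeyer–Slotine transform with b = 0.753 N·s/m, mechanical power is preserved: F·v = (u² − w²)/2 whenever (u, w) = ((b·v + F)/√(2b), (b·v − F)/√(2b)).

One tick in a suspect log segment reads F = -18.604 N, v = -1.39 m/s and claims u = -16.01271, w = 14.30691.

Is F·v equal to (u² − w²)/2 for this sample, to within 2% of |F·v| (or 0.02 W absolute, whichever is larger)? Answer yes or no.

F·v = (-18.604)×(-1.39) = 25.85956 W.
(u² − w²)/2 = (256.40688 − 204.68767)/2 = 25.85960 W.
|Δ| = 0.00004;  2% of max(1, |F·v|) = 0.51719.

yes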